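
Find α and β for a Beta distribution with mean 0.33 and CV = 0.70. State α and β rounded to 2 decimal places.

α = 1.04, β = 2.11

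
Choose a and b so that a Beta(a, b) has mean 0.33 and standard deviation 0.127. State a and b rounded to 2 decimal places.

a = 4.19, b = 8.51

Variance = 0.127² = 0.016129. The moment-matching identity a+b = μ(1−μ)/Var − 1 gives
a+b = 0.2211/0.016129 − 1 = 12.7082, so a = μ·12.7082 = 4.19 and b = (1−μ)·12.7082 = 8.51.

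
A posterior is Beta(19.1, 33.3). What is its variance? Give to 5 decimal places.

α+β = 52.4 and αβ = 636.03, so Var = αβ/[(α+β)²(α+β+1)] = 636.03/146623.584 = 0.00434.

0.00434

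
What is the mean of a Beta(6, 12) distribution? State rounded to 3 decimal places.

The Beta mean is α/(α+β) = 6/(6+12) = 0.333.

0.333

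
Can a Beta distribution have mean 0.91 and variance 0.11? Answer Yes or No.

The Beta variance bound is σ² < μ(1−μ).
Here μ(1−μ) = 0.91×0.09 = 0.0819, and 0.11 ≥ 0.0819.

No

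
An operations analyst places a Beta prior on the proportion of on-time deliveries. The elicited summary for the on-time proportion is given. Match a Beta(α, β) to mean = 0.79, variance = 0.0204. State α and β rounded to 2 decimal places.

α = 5.63, β = 1.50

Let s = α+β. The Beta variance is μ(1−μ)/(s+1).
So s+1 = μ(1−μ)/σ² = (0.79×0.21)/0.0204 = 0.1659/0.0204 = 8.1324, giving s = 7.1324.
Then α = μs = 0.79×7.1324 = 5.63 and β = (1−μ)s = 0.21×7.1324 = 1.50.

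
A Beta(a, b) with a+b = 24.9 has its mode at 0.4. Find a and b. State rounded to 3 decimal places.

a = 10.160, b = 14.740

Since the density peak of Beta(a,b) is at (a−1)/(a+b−2),
a = 1 + 0.4(24.9−2) = 10.160 and b = 24.9 − 10.160 = 14.740.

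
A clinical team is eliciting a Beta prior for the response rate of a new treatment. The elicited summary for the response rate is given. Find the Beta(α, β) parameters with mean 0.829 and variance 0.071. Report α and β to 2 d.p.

Write ν = α+β; then α = μν and Var = μ(1−μ)/(ν+1).
ν = μ(1−μ)/Var − 1 = 0.141759/0.071 − 1 = 0.9966.
α = 0.829·0.9966 = 0.83, β = 0.171·0.9966 = 0.17.

α = 0.83, β = 0.17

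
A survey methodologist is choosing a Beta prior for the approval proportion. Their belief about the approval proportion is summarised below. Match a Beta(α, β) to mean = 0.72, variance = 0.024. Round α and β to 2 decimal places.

α = 5.33, β = 2.07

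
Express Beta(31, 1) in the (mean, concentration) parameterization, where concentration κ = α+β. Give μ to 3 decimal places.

κ = α+β = 31+1 = 32; μ = α/κ = 31/32 = 0.969.

μ = 0.969, κ = 32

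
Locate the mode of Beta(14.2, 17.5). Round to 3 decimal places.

With α,β > 1, mode = (α−1)/(α+β−2) = 13.2/29.7 = 0.444.

0.444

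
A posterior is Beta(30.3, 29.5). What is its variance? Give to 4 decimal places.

α+β = 59.8 and αβ = 893.85, so Var = αβ/[(α+β)²(α+β+1)] = 893.85/217423.232 = 0.0041.

0.0041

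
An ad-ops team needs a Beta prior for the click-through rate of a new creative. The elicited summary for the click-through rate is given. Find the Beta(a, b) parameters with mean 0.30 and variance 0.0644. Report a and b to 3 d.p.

Write ν = a+b; then a = μν and Var = μ(1−μ)/(ν+1).
ν = μ(1−μ)/Var − 1 = 0.2100/0.0644 − 1 = 2.2609.
a = 0.30·2.2609 = 0.678, b = 0.70·2.2609 = 1.583.

a = 0.678, b = 1.583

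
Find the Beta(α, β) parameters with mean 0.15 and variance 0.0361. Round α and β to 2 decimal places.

α = 0.38, β = 2.15

Write ν = α+β; then α = μν and Var = μ(1−μ)/(ν+1).
ν = μ(1−μ)/Var − 1 = 0.1275/0.0361 − 1 = 2.5319.
α = 0.15·2.5319 = 0.38, β = 0.85·2.5319 = 2.15.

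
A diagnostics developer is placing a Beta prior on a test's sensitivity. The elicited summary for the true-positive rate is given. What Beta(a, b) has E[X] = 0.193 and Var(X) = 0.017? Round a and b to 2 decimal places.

Let s = a+b. The Beta variance is μ(1−μ)/(s+1).
So s+1 = μ(1−μ)/σ² = (0.193×0.807)/0.017 = 0.155751/0.017 = 9.1618, giving s = 8.1618.
Then a = μs = 0.193×8.1618 = 1.58 and b = (1−μ)s = 0.807×8.1618 = 6.59.

a = 1.58, b = 6.59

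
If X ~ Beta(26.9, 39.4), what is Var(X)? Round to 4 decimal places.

α+β = 66.3 and αβ = 1059.86, so Var = αβ/[(α+β)²(α+β+1)] = 1059.86/295829.937 = 0.0036.

0.0036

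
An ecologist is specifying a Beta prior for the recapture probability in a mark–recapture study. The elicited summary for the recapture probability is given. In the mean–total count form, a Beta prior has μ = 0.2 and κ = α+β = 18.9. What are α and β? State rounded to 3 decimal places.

Split κ in proportion μ : (1−μ): α = 0.2·18.9 = 3.780, β = 18.9 − 3.780 = 15.120.

α = 3.780, β = 15.120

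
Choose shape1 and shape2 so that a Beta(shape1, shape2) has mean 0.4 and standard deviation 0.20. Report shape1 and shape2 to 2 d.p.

σ² = 0.20² = 0.0400.
With s = shape1+shape2, Var = μ(1−μ)/(s+1), so s+1 = (0.4×0.6)/0.0400 = 6.0000 and s = 5.0000.
shape1 = μs = 2.00, shape2 = (1−μ)s = 3.00.

shape1 = 2.00, shape2 = 3.00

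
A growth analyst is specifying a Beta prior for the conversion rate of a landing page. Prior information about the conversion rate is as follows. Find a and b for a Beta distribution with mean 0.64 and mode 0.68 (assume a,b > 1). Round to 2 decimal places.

a = 5.76, b = 3.24

With s = a+b: μ = a/s and mode = (a−1)/(s−2). Eliminating a = μs,
μs − 1 = m(s−2) ⇒ s(μ−m) = 1−2m ⇒ s = -0.36/-0.04 = 9.0000.
So a = μs = 5.76, b = (1−μ)s = 3.24.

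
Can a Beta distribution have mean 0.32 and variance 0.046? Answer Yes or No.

For any Beta, Var(X) < E[X]·(1−E[X]).
Here μ(1−μ) = 0.32×0.68 = 0.2176, and 0.046 < 0.2176.

Yes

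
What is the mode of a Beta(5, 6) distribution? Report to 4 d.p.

With α,β > 1, mode = (α−1)/(α+β−2) = 4/9 = 0.4444.

0.4444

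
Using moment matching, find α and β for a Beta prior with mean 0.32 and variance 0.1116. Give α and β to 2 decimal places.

Write ν = α+β; then α = μν and Var = μ(1−μ)/(ν+1).
ν = μ(1−μ)/Var − 1 = 0.2176/0.1116 − 1 = 0.9498.
α = 0.32·0.9498 = 0.30, β = 0.68·0.9498 = 0.65.

α = 0.30, β = 0.65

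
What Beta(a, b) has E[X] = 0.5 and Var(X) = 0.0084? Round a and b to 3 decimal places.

By moment matching, a+b = μ(1−μ)/σ² − 1 = (0.5·0.5)/0.0084 − 1 = 29.7619 − 1 = 28.7619.
Since a/(a+b) = μ, a = 0.5·28.7619 = 14.381 and b = 0.5·28.7619 = 14.381.

a = 14.381, b = 14.381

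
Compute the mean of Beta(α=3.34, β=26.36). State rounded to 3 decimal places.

0.112

E[X] = α/(α+β) = 3.34/29.70 = 0.112.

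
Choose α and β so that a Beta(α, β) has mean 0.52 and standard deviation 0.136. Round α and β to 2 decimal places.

First σ² = 0.018496. Setting α = μn, β = (1−μ)n with n = α+β,
μ(1−μ)/(n+1) = 0.018496 ⇒ n+1 = 0.2496/0.018496 = 13.4948 ⇒ n = 12.4948.
Hence α = 0.52×12.4948 = 6.50, β = 0.48×12.4948 = 6.00.

α = 6.50, β = 6.00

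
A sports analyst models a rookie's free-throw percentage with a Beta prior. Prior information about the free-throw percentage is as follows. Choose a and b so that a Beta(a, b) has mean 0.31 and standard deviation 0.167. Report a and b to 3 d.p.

a = 2.068, b = 4.602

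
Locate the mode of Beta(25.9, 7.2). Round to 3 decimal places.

The density x^(α−1)(1−x)^(β−1) is maximised at (α−1)/(α+β−2) = 24.9/31.1 = 0.801.

0.801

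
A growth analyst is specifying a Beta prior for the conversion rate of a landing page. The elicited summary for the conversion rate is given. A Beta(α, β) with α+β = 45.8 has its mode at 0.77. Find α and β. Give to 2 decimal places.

α = 34.73, β = 11.07

Since the density peak of Beta(α,β) is at (α−1)/(α+β−2),
α = 1 + 0.77(45.8−2) = 34.73 and β = 45.8 − 34.73 = 11.07.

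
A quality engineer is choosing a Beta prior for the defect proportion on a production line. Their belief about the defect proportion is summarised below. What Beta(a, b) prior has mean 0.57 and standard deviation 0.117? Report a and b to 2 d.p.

Variance = 0.117² = 0.013689. The moment-matching identity a+b = μ(1−μ)/Var − 1 gives
a+b = 0.2451/0.013689 − 1 = 16.9049, so a = μ·16.9049 = 9.64 and b = (1−μ)·16.9049 = 7.27.

a = 9.64, b = 7.27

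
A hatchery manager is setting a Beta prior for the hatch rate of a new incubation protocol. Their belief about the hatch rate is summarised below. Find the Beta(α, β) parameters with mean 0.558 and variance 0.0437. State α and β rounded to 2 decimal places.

Write ν = α+β; then α = μν and Var = μ(1−μ)/(ν+1).
ν = μ(1−μ)/Var − 1 = 0.246636/0.0437 − 1 = 4.6438.
α = 0.558·4.6438 = 2.59, β = 0.442·4.6438 = 2.05.

α = 2.59, β = 2.05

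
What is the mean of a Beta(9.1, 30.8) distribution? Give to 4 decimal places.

0.2281

E[X] = α/(α+β) = 9.1/39.9 = 0.2281.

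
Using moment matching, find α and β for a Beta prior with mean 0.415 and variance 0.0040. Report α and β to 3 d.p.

α = 24.773, β = 34.921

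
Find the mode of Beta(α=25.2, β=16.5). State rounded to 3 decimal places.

0.610

With α,β > 1, mode = (α−1)/(α+β−2) = 24.2/39.7 = 0.610.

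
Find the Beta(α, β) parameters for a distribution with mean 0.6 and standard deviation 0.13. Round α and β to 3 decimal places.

α = 7.921, β = 5.280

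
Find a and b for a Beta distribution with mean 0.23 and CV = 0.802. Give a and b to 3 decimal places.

Var = (CV·μ)² = (0.802×0.23)² = 0.034025.
a+b = μ(1−μ)/Var − 1 = 0.1771/0.034025 − 1 = 4.2049.
Thus a = 0.23·4.2049 = 0.967 and b = 0.77·4.2049 = 3.238.

a = 0.967, b = 3.238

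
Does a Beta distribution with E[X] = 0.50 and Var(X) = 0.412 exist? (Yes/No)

No

A Beta with mean μ has variance μ(1−μ)/(α+β+1) < μ(1−μ).
Here μ(1−μ) = 0.50×0.50 = 0.2500, and 0.412 ≥ 0.2500.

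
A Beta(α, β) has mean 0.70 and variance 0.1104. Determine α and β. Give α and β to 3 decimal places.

Let s = α+β. The Beta variance is μ(1−μ)/(s+1).
So s+1 = μ(1−μ)/σ² = (0.70×0.30)/0.1104 = 0.2100/0.1104 = 1.9022, giving s = 0.9022.
Then α = μs = 0.70×0.9022 = 0.632 and β = (1−μ)s = 0.30×0.9022 = 0.271.

α = 0.632, β = 0.271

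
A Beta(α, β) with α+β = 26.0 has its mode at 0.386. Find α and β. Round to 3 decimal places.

α = 10.264, β = 15.736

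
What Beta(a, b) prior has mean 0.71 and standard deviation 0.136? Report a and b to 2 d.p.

σ² = 0.136² = 0.018496.
With s = a+b, Var = μ(1−μ)/(s+1), so s+1 = (0.71×0.29)/0.018496 = 11.1321 and s = 10.1321.
a = μs = 7.19, b = (1−μ)s = 2.94.

a = 7.19, b = 2.94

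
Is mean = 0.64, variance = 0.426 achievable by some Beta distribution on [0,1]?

A Beta with mean μ has variance μ(1−μ)/(α+β+1) < μ(1−μ).
Here μ(1−μ) = 0.64×0.36 = 0.2304, and 0.426 ≥ 0.2304.

No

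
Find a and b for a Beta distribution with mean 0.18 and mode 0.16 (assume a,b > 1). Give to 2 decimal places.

a = 6.12, b = 27.88

Let s = a+b. Mean gives a = μs = 0.18s; mode gives (a−1)/(s−2) = 0.16.
Substituting: 0.18s − 1 = 0.16(s−2) = 0.16s − 0.32, so 0.02s = 0.68 and s = 34.0000.
Then a = 0.18×34.0000 = 6.12 and b = s−a = 27.88.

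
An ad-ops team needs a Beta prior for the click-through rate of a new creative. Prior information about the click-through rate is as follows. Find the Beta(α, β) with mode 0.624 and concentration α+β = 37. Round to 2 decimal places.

α = 22.84, β = 14.16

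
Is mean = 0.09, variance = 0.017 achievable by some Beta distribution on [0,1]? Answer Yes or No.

The Beta variance bound is σ² < μ(1−μ).
Here μ(1−μ) = 0.09×0.91 = 0.0819, and 0.017 < 0.0819.

Yes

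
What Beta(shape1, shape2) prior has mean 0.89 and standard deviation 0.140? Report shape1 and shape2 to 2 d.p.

shape1 = 3.56, shape2 = 0.44

First σ² = 0.019600. Setting shape1 = μn, shape2 = (1−μ)n with n = shape1+shape2,
μ(1−μ)/(n+1) = 0.019600 ⇒ n+1 = 0.0979/0.019600 = 4.9949 ⇒ n = 3.9949.
Hence shape1 = 0.89×3.9949 = 3.56, shape2 = 0.11×3.9949 = 0.44.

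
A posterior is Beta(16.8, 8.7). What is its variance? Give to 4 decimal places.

0.0085

Var = αβ/[(α+β)²(α+β+1)] = (16.8×8.7)/(25.5²×26.5) = 146.16/17231.625 = 0.0085.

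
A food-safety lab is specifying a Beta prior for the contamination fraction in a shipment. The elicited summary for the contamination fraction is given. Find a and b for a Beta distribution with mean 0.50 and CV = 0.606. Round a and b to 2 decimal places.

a = 0.86, b = 0.86

σ = CV·μ = 0.606×0.50 = 0.30300, so σ² = 0.091809.
s+1 = μ(1−μ)/σ² = 0.2500/0.091809 = 2.7230, so s = a+b = 1.7230.
a = μs = 0.86, b = (1−μ)s = 0.86.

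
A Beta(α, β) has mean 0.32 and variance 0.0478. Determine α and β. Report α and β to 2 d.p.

α = 1.14, β = 2.42

Write ν = α+β; then α = μν and Var = μ(1−μ)/(ν+1).
ν = μ(1−μ)/Var − 1 = 0.2176/0.0478 − 1 = 3.5523.
α = 0.32·3.5523 = 1.14, β = 0.68·3.5523 = 2.42.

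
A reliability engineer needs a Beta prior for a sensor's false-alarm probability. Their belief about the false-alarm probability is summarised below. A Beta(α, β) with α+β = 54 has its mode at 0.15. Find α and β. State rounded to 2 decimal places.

α = 8.80, β = 45.20

For α,β>1 the mode is (α−1)/(α+β−2), so α = mode·(κ−2)+1 = 0.15×52+1 = 8.80.
And β = (1−mode)·(κ−2)+1 = 0.85×52+1 = 45.20.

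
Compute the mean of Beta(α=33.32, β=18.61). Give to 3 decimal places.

0.642

The Beta mean is α/(α+β) = 33.32/(33.32+18.61) = 0.642.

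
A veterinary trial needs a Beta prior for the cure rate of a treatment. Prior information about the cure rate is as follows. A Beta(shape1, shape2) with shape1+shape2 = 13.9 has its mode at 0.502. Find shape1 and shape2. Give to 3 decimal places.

Since the density peak of Beta(shape1,shape2) is at (shape1−1)/(shape1+shape2−2),
shape1 = 1 + 0.502(13.9−2) = 6.974 and shape2 = 13.9 − 6.974 = 6.926.

shape1 = 6.974, shape2 = 6.926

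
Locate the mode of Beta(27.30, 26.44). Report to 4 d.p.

0.5083

The density x^(α−1)(1−x)^(β−1) is maximised at (α−1)/(α+β−2) = 26.30/51.74 = 0.5083.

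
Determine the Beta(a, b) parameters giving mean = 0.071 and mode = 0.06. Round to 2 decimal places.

a = 5.68, b = 74.32

Let s = a+b. Mean gives a = μs = 0.071s; mode gives (a−1)/(s−2) = 0.06.
Substituting: 0.071s − 1 = 0.06(s−2) = 0.06s − 0.12, so 0.011s = 0.88 and s = 80.0000.
Then a = 0.071×80.0000 = 5.68 and b = s−a = 74.32.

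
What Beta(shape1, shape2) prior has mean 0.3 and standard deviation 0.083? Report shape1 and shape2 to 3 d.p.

Variance = 0.083² = 0.006889. The moment-matching identity shape1+shape2 = μ(1−μ)/Var − 1 gives
shape1+shape2 = 0.21/0.006889 − 1 = 29.4834, so shape1 = μ·29.4834 = 8.845 and shape2 = (1−μ)·29.4834 = 20.638.

shape1 = 8.845, shape2 = 20.638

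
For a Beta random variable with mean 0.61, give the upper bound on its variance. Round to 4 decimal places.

0.2379

For fixed mean μ the Beta variance is μ(1−μ)/(α+β+1), increasing as α+β decreases.
Its least upper bound (not attained) is μ(1−μ) = 0.61·0.39 = 0.2379.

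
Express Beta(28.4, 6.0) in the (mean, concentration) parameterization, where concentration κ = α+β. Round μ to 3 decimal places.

κ = α+β = 28.4+6.0 = 34.4; μ = α/κ = 28.4/34.4 = 0.826.

μ = 0.826, κ = 34.4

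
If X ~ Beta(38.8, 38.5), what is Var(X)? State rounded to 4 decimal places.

0.0032

Var = αβ/[(α+β)²(α+β+1)] = (38.8×38.5)/(77.3²×78.3) = 1493.80/467865.207 = 0.0032.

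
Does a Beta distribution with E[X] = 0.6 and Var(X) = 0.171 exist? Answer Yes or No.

For any Beta, Var(X) < E[X]·(1−E[X]).
Here μ(1−μ) = 0.6×0.4 = 0.24, and 0.171 < 0.24.

Yes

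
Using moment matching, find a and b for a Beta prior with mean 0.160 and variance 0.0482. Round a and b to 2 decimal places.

a = 0.29, b = 1.50

Let s = a+b. The Beta variance is μ(1−μ)/(s+1).
So s+1 = μ(1−μ)/σ² = (0.160×0.840)/0.0482 = 0.134400/0.0482 = 2.7884, giving s = 1.7884.
Then a = μs = 0.160×1.7884 = 0.29 and b = (1−μ)s = 0.840×1.7884 = 1.50.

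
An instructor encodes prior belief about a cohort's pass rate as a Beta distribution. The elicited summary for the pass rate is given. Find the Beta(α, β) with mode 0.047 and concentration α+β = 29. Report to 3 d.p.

Since the density peak of Beta(α,β) is at (α−1)/(α+β−2),
α = 1 + 0.047(29−2) = 2.269 and β = 29 − 2.269 = 26.731.

α = 2.269, β = 26.731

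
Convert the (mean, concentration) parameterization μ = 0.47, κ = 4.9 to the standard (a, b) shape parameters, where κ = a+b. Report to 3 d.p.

Split κ in proportion μ : (1−μ): a = 0.47·4.9 = 2.303, b = 4.9 − 2.303 = 2.597.

a = 2.303, b = 2.597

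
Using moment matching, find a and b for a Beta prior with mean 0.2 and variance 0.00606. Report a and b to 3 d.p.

a = 5.081, b = 20.322

Write ν = a+b; then a = μν and Var = μ(1−μ)/(ν+1).
ν = μ(1−μ)/Var − 1 = 0.16/0.00606 − 1 = 25.4026.
a = 0.2·25.4026 = 5.081, b = 0.8·25.4026 = 20.322.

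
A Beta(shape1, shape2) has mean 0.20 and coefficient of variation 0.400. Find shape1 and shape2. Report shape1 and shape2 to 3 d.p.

shape1 = 4.800, shape2 = 19.200

σ = CV·μ = 0.400×0.20 = 0.08000, so σ² = 0.006400.
s+1 = μ(1−μ)/σ² = 0.1600/0.006400 = 25.0000, so s = shape1+shape2 = 24.0000.
shape1 = μs = 4.800, shape2 = (1−μ)s = 19.200.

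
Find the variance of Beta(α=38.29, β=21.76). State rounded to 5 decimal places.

0.00378

α+β = 60.05 and αβ = 833.1904, so Var = αβ/[(α+β)²(α+β+1)] = 833.1904/220146.452625 = 0.00378.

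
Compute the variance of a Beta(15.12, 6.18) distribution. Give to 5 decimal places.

0.00924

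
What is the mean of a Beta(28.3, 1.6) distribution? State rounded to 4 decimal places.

0.9465

The Beta mean is α/(α+β) = 28.3/(28.3+1.6) = 0.9465.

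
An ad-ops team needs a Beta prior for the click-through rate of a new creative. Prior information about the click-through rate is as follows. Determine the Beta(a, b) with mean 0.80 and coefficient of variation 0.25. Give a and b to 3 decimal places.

a = 2.400, b = 0.600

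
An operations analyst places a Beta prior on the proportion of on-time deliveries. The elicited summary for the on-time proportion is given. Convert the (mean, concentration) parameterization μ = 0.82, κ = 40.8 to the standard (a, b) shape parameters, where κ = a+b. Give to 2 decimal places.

a = 33.46, b = 7.34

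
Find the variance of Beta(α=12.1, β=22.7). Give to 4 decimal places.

Var = αβ/[(α+β)²(α+β+1)] = (12.1×22.7)/(34.8²×35.8) = 274.67/43355.232 = 0.0063.

0.0063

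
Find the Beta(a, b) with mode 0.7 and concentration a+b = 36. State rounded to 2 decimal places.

a = 24.80, b = 11.20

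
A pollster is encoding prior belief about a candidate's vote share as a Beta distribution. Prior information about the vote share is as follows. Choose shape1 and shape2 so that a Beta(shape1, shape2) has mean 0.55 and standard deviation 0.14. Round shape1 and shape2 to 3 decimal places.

shape1 = 6.395, shape2 = 5.232

First σ² = 0.0196. Setting shape1 = μn, shape2 = (1−μ)n with n = shape1+shape2,
μ(1−μ)/(n+1) = 0.0196 ⇒ n+1 = 0.2475/0.0196 = 12.6276 ⇒ n = 11.6276.
Hence shape1 = 0.55×11.6276 = 6.395, shape2 = 0.45×11.6276 = 5.232.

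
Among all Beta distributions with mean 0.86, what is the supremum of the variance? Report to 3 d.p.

0.120

Var = μ(1−μ)/(α+β+1), which approaches μ(1−μ) as α+β → 0.
So the supremum is μ(1−μ) = 0.86×0.14 = 0.120.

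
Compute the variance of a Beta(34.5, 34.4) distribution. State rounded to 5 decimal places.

0.00358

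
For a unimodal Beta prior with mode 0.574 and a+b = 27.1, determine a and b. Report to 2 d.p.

Mode = (a−1)/(κ−2) with κ = a+b, so a−1 = 0.574·25.1 = 14.41.
a = 15.41; b = κ − a = 11.69.

a = 15.41, b = 11.69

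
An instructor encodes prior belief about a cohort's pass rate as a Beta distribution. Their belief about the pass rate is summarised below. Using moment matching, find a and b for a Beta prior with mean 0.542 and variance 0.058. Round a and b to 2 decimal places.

a = 1.78, b = 1.50

Write ν = a+b; then a = μν and Var = μ(1−μ)/(ν+1).
ν = μ(1−μ)/Var − 1 = 0.248236/0.058 − 1 = 3.2799.
a = 0.542·3.2799 = 1.78, b = 0.458·3.2799 = 1.50.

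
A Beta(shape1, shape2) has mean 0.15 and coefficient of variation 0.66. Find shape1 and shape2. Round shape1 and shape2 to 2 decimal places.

shape1 = 1.80, shape2 = 10.21

Var = (CV·μ)² = (0.66×0.15)² = 0.009801.
shape1+shape2 = μ(1−μ)/Var − 1 = 0.1275/0.009801 − 1 = 12.0089.
Thus shape1 = 0.15·12.0089 = 1.80 and shape2 = 0.85·12.0089 = 10.21.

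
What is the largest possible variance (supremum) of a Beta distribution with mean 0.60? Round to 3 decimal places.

0.240

For fixed mean μ the Beta variance is μ(1−μ)/(α+β+1), increasing as α+β decreases.
Its least upper bound (not attained) is μ(1−μ) = 0.60·0.40 = 0.240.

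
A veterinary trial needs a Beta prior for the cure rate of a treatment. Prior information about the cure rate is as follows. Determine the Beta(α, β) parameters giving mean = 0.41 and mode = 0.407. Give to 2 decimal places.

Let s = α+β. Mean gives α = μs = 0.41s; mode gives (α−1)/(s−2) = 0.407.
Substituting: 0.41s − 1 = 0.407(s−2) = 0.407s − 0.814, so 0.003s = 0.186 and s = 62.0000.
Then α = 0.41×62.0000 = 25.42 and β = s−α = 36.58.

α = 25.42, β = 36.58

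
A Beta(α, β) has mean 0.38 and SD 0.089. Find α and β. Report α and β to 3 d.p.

First σ² = 0.007921. Setting α = μn, β = (1−μ)n with n = α+β,
μ(1−μ)/(n+1) = 0.007921 ⇒ n+1 = 0.2356/0.007921 = 29.7437 ⇒ n = 28.7437.
Hence α = 0.38×28.7437 = 10.923, β = 0.62×28.7437 = 17.821.

α = 10.923, β = 17.821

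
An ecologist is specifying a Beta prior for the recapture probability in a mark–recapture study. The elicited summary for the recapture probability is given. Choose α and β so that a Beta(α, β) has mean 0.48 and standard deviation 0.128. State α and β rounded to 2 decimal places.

α = 6.83, β = 7.40

Variance = 0.128² = 0.016384. The moment-matching identity α+β = μ(1−μ)/Var − 1 gives
α+β = 0.2496/0.016384 − 1 = 14.2344, so α = μ·14.2344 = 6.83 and β = (1−μ)·14.2344 = 7.40.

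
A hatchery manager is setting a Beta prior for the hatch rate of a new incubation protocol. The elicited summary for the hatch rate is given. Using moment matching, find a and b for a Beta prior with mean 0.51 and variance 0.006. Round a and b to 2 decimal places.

a = 20.73, b = 19.92

Write ν = a+b; then a = μν and Var = μ(1−μ)/(ν+1).
ν = μ(1−μ)/Var − 1 = 0.2499/0.006 − 1 = 40.6500.
a = 0.51·40.6500 = 20.73, b = 0.49·40.6500 = 19.92.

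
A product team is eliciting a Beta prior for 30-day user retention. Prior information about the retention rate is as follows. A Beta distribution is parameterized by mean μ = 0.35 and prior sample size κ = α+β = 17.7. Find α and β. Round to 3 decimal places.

α = 6.195, β = 11.505

α = μκ = 0.35×17.7 = 6.195 and β = (1−μ)κ = 0.65×17.7 = 11.505.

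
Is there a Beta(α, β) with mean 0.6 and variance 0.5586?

No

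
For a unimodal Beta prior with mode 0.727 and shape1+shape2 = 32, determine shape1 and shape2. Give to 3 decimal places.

shape1 = 22.810, shape2 = 9.190

Since the density peak of Beta(shape1,shape2) is at (shape1−1)/(shape1+shape2−2),
shape1 = 1 + 0.727(32−2) = 22.810 and shape2 = 32 − 22.810 = 9.190.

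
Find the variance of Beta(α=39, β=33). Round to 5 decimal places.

μ = 39/72 = 0.541667; Var = μ(1−μ)/(α+β+1) = 0.2482639/73 = 0.00340.

0.00340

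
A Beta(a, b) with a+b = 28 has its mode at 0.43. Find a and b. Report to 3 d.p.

For a,b>1 the mode is (a−1)/(a+b−2), so a = mode·(κ−2)+1 = 0.43×26+1 = 12.180.
And b = (1−mode)·(κ−2)+1 = 0.57×26+1 = 15.820.

a = 12.180, b = 15.820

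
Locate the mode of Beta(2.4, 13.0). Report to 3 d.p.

0.104

With α,β > 1, mode = (α−1)/(α+β−2) = 1.4/13.4 = 0.104.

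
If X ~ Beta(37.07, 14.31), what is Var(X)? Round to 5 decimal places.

Var = αβ/[(α+β)²(α+β+1)] = (37.07×14.31)/(51.38²×52.38) = 530.4717/138278.192472 = 0.00384.

0.00384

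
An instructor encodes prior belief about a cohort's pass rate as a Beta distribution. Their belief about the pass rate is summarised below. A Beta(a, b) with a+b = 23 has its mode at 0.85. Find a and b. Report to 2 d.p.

a = 18.85, b = 4.15

For a,b>1 the mode is (a−1)/(a+b−2), so a = mode·(κ−2)+1 = 0.85×21+1 = 18.85.
And b = (1−mode)·(κ−2)+1 = 0.15×21+1 = 4.15.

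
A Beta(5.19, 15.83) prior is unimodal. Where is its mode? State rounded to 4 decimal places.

0.2203

With α,β > 1, mode = (α−1)/(α+β−2) = 4.19/19.02 = 0.2203.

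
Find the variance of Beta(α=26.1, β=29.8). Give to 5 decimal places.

μ = 26.1/55.9 = 0.466905; Var = μ(1−μ)/(α+β+1) = 0.2489047/56.9 = 0.00437.

0.00437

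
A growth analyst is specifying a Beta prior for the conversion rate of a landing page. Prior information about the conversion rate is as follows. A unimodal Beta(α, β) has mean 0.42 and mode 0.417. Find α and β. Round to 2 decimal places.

α = 23.24, β = 32.09

With s = α+β: μ = α/s and mode = (α−1)/(s−2). Eliminating α = μs,
μs − 1 = m(s−2) ⇒ s(μ−m) = 1−2m ⇒ s = 0.166/0.003 = 55.3333.
So α = μs = 23.24, β = (1−μ)s = 32.09.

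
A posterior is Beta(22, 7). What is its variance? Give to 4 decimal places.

α+β = 29 and αβ = 154, so Var = αβ/[(α+β)²(α+β+1)] = 154/25230 = 0.0061.

0.0061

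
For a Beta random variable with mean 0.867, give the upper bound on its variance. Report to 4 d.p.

0.1153

For fixed mean μ the Beta variance is μ(1−μ)/(α+β+1), increasing as α+β decreases.
Its least upper bound (not attained) is μ(1−μ) = 0.867·0.133 = 0.1153.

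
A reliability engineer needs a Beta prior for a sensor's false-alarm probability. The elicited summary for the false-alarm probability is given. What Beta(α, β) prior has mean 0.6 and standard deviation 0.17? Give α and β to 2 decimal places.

α = 4.38, β = 2.92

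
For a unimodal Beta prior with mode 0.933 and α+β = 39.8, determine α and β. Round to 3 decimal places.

α = 36.267, β = 3.533

For α,β>1 the mode is (α−1)/(α+β−2), so α = mode·(κ−2)+1 = 0.933×37.8+1 = 36.267.
And β = (1−mode)·(κ−2)+1 = 0.067×37.8+1 = 3.533.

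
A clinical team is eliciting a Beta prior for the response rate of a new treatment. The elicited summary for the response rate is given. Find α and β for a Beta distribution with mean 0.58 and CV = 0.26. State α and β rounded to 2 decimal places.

α = 5.63, β = 4.08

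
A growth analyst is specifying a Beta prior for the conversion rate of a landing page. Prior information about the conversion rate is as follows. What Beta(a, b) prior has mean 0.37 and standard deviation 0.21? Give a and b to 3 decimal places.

a = 1.586, b = 2.700

σ² = 0.21² = 0.0441.
With s = a+b, Var = μ(1−μ)/(s+1), so s+1 = (0.37×0.63)/0.0441 = 5.2857 and s = 4.2857.
a = μs = 1.586, b = (1−μ)s = 2.700.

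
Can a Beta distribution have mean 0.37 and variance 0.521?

No

For any Beta, Var(X) < E[X]·(1−E[X]).
Here μ(1−μ) = 0.37×0.63 = 0.2331, and 0.521 ≥ 0.2331.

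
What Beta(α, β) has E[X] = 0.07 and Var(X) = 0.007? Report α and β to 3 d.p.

α = 0.581, β = 7.719

Let s = α+β. The Beta variance is μ(1−μ)/(s+1).
So s+1 = μ(1−μ)/σ² = (0.07×0.93)/0.007 = 0.0651/0.007 = 9.3000, giving s = 8.3000.
Then α = μs = 0.07×8.3000 = 0.581 and β = (1−μ)s = 0.93×8.3000 = 7.719.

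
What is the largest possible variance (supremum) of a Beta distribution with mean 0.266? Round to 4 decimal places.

Var = μ(1−μ)/(α+β+1), which approaches μ(1−μ) as α+β → 0.
So the supremum is μ(1−μ) = 0.266×0.734 = 0.1952.

0.1952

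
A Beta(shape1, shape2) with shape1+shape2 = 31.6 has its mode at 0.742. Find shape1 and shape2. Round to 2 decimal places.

shape1 = 22.96, shape2 = 8.64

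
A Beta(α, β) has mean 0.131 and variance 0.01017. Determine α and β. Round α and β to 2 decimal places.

α = 1.34, β = 8.86

Let s = α+β. The Beta variance is μ(1−μ)/(s+1).
So s+1 = μ(1−μ)/σ² = (0.131×0.869)/0.01017 = 0.113839/0.01017 = 11.1936, giving s = 10.1936.
Then α = μs = 0.131×10.1936 = 1.34 and β = (1−μ)s = 0.869×10.1936 = 8.86.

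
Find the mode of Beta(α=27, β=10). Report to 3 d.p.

With α,β > 1, mode = (α−1)/(α+β−2) = 26/35 = 0.743.

0.743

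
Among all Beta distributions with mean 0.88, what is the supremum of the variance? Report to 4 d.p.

0.1056

Var = μ(1−μ)/(α+β+1), which approaches μ(1−μ) as α+β → 0.
So the supremum is μ(1−μ) = 0.88×0.12 = 0.1056.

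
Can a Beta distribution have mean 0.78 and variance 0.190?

No

A Beta with mean μ has variance μ(1−μ)/(α+β+1) < μ(1−μ).
Here μ(1−μ) = 0.78×0.22 = 0.1716, and 0.190 ≥ 0.1716.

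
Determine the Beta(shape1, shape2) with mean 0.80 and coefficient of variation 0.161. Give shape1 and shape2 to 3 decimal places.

shape1 = 6.916, shape2 = 1.729

σ = CV·μ = 0.161×0.80 = 0.12880, so σ² = 0.016589.
s+1 = μ(1−μ)/σ² = 0.1600/0.016589 = 9.6447, so s = shape1+shape2 = 8.6447.
shape1 = μs = 6.916, shape2 = (1−μ)s = 1.729.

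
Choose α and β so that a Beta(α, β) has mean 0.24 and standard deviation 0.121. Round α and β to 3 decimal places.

First σ² = 0.014641. Setting α = μn, β = (1−μ)n with n = α+β,
μ(1−μ)/(n+1) = 0.014641 ⇒ n+1 = 0.1824/0.014641 = 12.4582 ⇒ n = 11.4582.
Hence α = 0.24×11.4582 = 2.750, β = 0.76×11.4582 = 8.708.

α = 2.750, β = 8.708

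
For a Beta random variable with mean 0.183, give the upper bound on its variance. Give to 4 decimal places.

Var = μ(1−μ)/(α+β+1), which approaches μ(1−μ) as α+β → 0.
So the supremum is μ(1−μ) = 0.183×0.817 = 0.1495.

0.1495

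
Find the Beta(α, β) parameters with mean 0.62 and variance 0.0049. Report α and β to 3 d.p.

α = 29.191, β = 17.891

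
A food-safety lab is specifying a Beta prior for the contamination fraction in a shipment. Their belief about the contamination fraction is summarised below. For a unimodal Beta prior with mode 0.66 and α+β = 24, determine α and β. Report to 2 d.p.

α = 15.52, β = 8.48

For α,β>1 the mode is (α−1)/(α+β−2), so α = mode·(κ−2)+1 = 0.66×22+1 = 15.52.
And β = (1−mode)·(κ−2)+1 = 0.34×22+1 = 8.48.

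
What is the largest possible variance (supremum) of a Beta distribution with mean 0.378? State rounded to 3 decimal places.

0.235

For fixed mean μ the Beta variance is μ(1−μ)/(α+β+1), increasing as α+β decreases.
Its least upper bound (not attained) is μ(1−μ) = 0.378·0.622 = 0.235.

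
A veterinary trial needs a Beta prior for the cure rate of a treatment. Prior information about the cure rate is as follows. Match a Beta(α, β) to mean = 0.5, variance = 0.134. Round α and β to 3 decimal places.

α = 0.433, β = 0.433

By moment matching, α+β = μ(1−μ)/σ² − 1 = (0.5·0.5)/0.134 − 1 = 1.8657 − 1 = 0.8657.
Since α/(α+β) = μ, α = 0.5·0.8657 = 0.433 and β = 0.5·0.8657 = 0.433.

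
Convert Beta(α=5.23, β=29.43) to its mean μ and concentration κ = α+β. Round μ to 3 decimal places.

κ = α+β = 5.23+29.43 = 34.66; μ = α/κ = 5.23/34.66 = 0.151.

μ = 0.151, κ = 34.66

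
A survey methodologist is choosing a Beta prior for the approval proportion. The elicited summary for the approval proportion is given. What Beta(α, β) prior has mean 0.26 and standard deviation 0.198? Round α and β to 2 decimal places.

α = 1.02, β = 2.89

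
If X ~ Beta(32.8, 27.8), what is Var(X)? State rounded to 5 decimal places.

Var = αβ/[(α+β)²(α+β+1)] = (32.8×27.8)/(60.6²×61.6) = 911.84/226217.376 = 0.00403.

0.00403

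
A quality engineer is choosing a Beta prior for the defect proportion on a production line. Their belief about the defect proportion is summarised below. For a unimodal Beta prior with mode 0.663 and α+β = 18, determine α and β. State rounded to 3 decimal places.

α = 11.608, β = 6.392

Since the density peak of Beta(α,β) is at (α−1)/(α+β−2),
α = 1 + 0.663(18−2) = 11.608 and β = 18 − 11.608 = 6.392.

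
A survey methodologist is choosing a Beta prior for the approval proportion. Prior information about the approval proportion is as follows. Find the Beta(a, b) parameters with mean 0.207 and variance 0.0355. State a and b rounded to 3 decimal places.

a = 0.750, b = 2.874

Let s = a+b. The Beta variance is μ(1−μ)/(s+1).
So s+1 = μ(1−μ)/σ² = (0.207×0.793)/0.0355 = 0.164151/0.0355 = 4.6240, giving s = 3.6240.
Then a = μs = 0.207×3.6240 = 0.750 and b = (1−μ)s = 0.793×3.6240 = 2.874.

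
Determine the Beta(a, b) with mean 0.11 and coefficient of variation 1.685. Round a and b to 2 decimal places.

a = 0.20, b = 1.65

Var = (CV·μ)² = (1.685×0.11)² = 0.034355.
a+b = μ(1−μ)/Var − 1 = 0.0979/0.034355 − 1 = 1.8497.
Thus a = 0.11·1.8497 = 0.20 and b = 0.89·1.8497 = 1.65.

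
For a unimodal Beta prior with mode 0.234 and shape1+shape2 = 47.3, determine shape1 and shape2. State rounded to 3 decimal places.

shape1 = 11.600, shape2 = 35.700

For shape1,shape2>1 the mode is (shape1−1)/(shape1+shape2−2), so shape1 = mode·(κ−2)+1 = 0.234×45.3+1 = 11.600.
And shape2 = (1−mode)·(κ−2)+1 = 0.766×45.3+1 = 35.700.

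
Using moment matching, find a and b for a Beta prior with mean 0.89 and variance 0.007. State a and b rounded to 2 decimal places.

Let s = a+b. The Beta variance is μ(1−μ)/(s+1).
So s+1 = μ(1−μ)/σ² = (0.89×0.11)/0.007 = 0.0979/0.007 = 13.9857, giving s = 12.9857.
Then a = μs = 0.89×12.9857 = 11.56 and b = (1−μ)s = 0.11×12.9857 = 1.43.

a = 11.56, b = 1.43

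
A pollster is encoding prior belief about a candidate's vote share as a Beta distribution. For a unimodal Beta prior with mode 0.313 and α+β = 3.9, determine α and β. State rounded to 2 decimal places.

Since the density peak of Beta(α,β) is at (α−1)/(α+β−2),
α = 1 + 0.313(3.9−2) = 1.59 and β = 3.9 − 1.59 = 2.31.

α = 1.59, β = 2.31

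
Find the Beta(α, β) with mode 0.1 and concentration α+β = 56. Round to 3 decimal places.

α = 6.400, β = 49.600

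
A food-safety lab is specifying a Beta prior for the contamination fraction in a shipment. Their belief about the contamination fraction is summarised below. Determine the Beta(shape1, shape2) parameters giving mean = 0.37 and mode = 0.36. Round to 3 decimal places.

Let s = shape1+shape2. Mean gives shape1 = μs = 0.37s; mode gives (shape1−1)/(s−2) = 0.36.
Substituting: 0.37s − 1 = 0.36(s−2) = 0.36s − 0.72, so 0.01s = 0.28 and s = 28.0000.
Then shape1 = 0.37×28.0000 = 10.360 and shape2 = s−shape1 = 17.640.

shape1 = 10.360, shape2 = 17.640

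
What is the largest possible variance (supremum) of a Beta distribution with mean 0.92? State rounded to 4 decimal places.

0.0736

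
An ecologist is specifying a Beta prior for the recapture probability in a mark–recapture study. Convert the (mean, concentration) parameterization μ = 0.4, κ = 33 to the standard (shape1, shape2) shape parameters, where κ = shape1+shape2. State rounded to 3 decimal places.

shape1 = 13.200, shape2 = 19.800

Split κ in proportion μ : (1−μ): shape1 = 0.4·33 = 13.200, shape2 = 33 − 13.200 = 19.800.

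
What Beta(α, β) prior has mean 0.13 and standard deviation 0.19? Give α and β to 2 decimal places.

First σ² = 0.0361. Setting α = μn, β = (1−μ)n with n = α+β,
μ(1−μ)/(n+1) = 0.0361 ⇒ n+1 = 0.1131/0.0361 = 3.1330 ⇒ n = 2.1330.
Hence α = 0.13×2.1330 = 0.28, β = 0.87×2.1330 = 1.86.

α = 0.28, β = 1.86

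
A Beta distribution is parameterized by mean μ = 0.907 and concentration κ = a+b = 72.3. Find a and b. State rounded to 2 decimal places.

a = μκ = 0.907×72.3 = 65.58 and b = (1−μ)κ = 0.093×72.3 = 6.72.

a = 65.58, b = 6.72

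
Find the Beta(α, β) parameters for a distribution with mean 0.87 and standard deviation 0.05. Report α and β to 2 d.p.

σ² = 0.05² = 0.0025.
With s = α+β, Var = μ(1−μ)/(s+1), so s+1 = (0.87×0.13)/0.0025 = 45.2400 and s = 44.2400.
α = μs = 38.49, β = (1−μ)s = 5.75.

α = 38.49, β = 5.75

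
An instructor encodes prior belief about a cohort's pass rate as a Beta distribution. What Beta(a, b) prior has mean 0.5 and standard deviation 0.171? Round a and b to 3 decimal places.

a = 3.775, b = 3.775

σ² = 0.171² = 0.029241.
With s = a+b, Var = μ(1−μ)/(s+1), so s+1 = (0.5×0.5)/0.029241 = 8.5496 and s = 7.5496.
a = μs = 3.775, b = (1−μ)s = 3.775.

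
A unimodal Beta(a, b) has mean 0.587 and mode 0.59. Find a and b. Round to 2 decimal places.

a = 35.22, b = 24.78

With s = a+b: μ = a/s and mode = (a−1)/(s−2). Eliminating a = μs,
μs − 1 = m(s−2) ⇒ s(μ−m) = 1−2m ⇒ s = -0.18/-0.003 = 60.0000.
So a = μs = 35.22, b = (1−μ)s = 24.78.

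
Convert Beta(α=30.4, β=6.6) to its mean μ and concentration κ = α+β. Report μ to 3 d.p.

κ = α+β = 30.4+6.6 = 37.0; μ = α/κ = 30.4/37.0 = 0.822.

μ = 0.822, κ = 37.0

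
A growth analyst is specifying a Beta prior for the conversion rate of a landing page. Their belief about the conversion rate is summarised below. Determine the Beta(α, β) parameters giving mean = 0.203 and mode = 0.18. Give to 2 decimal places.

α = 5.65, β = 22.18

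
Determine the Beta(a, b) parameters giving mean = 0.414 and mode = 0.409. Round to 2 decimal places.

With s = a+b: μ = a/s and mode = (a−1)/(s−2). Eliminating a = μs,
μs − 1 = m(s−2) ⇒ s(μ−m) = 1−2m ⇒ s = 0.182/0.005 = 36.4000.
So a = μs = 15.07, b = (1−μ)s = 21.33.

a = 15.07, b = 21.33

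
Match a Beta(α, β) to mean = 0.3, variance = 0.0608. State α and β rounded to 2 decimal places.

α = 0.74, β = 1.72

By moment matching, α+β = μ(1−μ)/σ² − 1 = (0.3·0.7)/0.0608 − 1 = 3.4539 − 1 = 2.4539.
Since α/(α+β) = μ, α = 0.3·2.4539 = 0.74 and β = 0.7·2.4539 = 1.72.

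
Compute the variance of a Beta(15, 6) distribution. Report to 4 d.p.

α+β = 21 and αβ = 90, so Var = αβ/[(α+β)²(α+β+1)] = 90/9702 = 0.0093.

0.0093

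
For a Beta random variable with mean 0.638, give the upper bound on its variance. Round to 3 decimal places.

For fixed mean μ the Beta variance is μ(1−μ)/(α+β+1), increasing as α+β decreases.
Its least upper bound (not attained) is μ(1−μ) = 0.638·0.362 = 0.231.

0.231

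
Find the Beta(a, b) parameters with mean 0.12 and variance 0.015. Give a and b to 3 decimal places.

Write ν = a+b; then a = μν and Var = μ(1−μ)/(ν+1).
ν = μ(1−μ)/Var − 1 = 0.1056/0.015 − 1 = 6.0400.
a = 0.12·6.0400 = 0.725, b = 0.88·6.0400 = 5.315.

a = 0.725, b = 5.315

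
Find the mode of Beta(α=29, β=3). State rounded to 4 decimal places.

The density x^(α−1)(1−x)^(β−1) is maximised at (α−1)/(α+β−2) = 28/30 = 0.9333.

0.9333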